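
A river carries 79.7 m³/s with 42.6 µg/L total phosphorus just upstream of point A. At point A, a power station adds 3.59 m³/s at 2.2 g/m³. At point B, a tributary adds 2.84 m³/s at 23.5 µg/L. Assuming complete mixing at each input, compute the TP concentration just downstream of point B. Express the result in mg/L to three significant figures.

0.132 mg/L

42.6 µg/L = 0.0426 mg/L.
After input A: C = (79.7·0.0426 + 3.59·2.2) / 83.29 = 0.1356 mg/L.
23.5 µg/L = 0.0235 mg/L.
After input B: C = (83.29·0.1356 + 2.84·0.0235) / 86.13 = 0.1319 mg/L.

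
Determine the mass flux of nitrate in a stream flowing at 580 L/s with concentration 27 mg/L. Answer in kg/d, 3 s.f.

580 L/s = 0.58 m³/s.
Mass flux = Q·C = 0.58 m³/s × 27 g/m³ = 15.66 g/s.
= 15.66 g/s × 86.4 = 1353 kg/d.

1350 kg/d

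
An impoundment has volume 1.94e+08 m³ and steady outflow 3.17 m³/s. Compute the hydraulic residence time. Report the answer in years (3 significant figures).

1.94 yr

Q = 3.17 m³/s × 3.156e+07 s/yr = 1e+08 m³/yr.
Hydraulic residence time τ = V/Q = 1.94e+08/1e+08 = 1.939 yr.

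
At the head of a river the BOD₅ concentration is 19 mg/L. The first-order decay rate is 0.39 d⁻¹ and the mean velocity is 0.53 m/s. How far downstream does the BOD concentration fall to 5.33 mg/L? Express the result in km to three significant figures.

149 km

From C = C₀·e^(−kt), t = ln(C₀/C)/k = ln(19/5.33)/0.39 = 1.271/0.39 = 3.259 d.
Distance = v·t = 0.53 m/s × 2.816e+05 s = 1.492e+05 m = 149.2 km.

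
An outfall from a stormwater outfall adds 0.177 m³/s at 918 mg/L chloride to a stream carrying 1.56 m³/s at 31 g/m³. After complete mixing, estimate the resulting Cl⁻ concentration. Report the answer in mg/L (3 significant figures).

121 mg/L

Conservation of mass across the mixing zone: C = (0.177·918 + 1.56·31) / (0.177 + 1.56) = 210.8/1.737 = 121.4 mg/L.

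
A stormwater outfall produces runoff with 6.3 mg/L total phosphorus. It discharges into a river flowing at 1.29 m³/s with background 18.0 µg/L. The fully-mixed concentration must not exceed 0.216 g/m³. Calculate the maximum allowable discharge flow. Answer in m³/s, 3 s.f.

18.0 µg/L = 0.018 mg/L.
Mass balance at complete mixing: C_std·(Q_w + Q_r) = Q_w·C_e + Q_r·C_b.
Rearranging, Q_w = Q_r·(C_std − C_b)/(C_e − C_std) = 1.29·(0.216 − 0.018) / (6.3 − 0.216) = 0.04198 m³/s.

0.0420 m³/s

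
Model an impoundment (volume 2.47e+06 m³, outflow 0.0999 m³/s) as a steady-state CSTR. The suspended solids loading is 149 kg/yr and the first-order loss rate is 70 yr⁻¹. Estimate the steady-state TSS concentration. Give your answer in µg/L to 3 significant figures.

Outflow Q = 0.0999 m³/s × 3.156e+07 s/yr = 3.153e+06 m³/yr.
Steady-state CSTR mass balance: W = Q·C + k·V·C, so C = W/(Q + kV).
Q + kV = 3.153e+06 + 70·2.47e+06 = 1.761e+08 m³/yr.
C = 149/1.761e+08 = 8.463e-07 kg/m³ = 0.0008463 mg/L = 0.8463 µg/L.

0.846 µg/L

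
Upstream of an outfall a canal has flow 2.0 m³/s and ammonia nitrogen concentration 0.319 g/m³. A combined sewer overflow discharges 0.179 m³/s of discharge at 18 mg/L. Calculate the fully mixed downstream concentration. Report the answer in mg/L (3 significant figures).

By mass balance at complete mixing, C = (0.179·18 + 2·0.319) / (0.179 + 2) = 3.86/2.179 = 1.771 mg/L.

1.77 mg/L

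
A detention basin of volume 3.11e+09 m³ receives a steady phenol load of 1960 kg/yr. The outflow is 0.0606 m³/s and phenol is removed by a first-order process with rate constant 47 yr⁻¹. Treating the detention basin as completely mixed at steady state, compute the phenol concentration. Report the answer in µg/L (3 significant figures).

Outflow Q = 0.0606 m³/s × 3.156e+07 s/yr = 1.912e+06 m³/yr.
Steady-state CSTR mass balance: W = Q·C + k·V·C, so C = W/(Q + kV).
Q + kV = 1.912e+06 + 47·3.11e+09 = 1.462e+11 m³/yr.
C = 1960/1.462e+11 = 1.341e-08 kg/m³ = 1.341e-05 mg/L = 0.01341 µg/L.

0.0134 µg/L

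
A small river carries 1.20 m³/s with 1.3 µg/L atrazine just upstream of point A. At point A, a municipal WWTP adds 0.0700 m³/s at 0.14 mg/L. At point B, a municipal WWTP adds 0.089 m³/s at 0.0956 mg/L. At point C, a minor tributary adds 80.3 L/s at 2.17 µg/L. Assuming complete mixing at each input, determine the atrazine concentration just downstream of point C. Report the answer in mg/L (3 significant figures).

0.0139 mg/L

1.3 µg/L = 0.0013 mg/L.
After input A: C = (1.2·0.0013 + 0.07·0.14) / 1.27 = 0.008945 mg/L.
After input B: C = (1.27·0.008945 + 0.089·0.0956) / 1.359 = 0.01462 mg/L.
80.3 L/s = 0.0803 m³/s.
2.17 µg/L = 0.00217 mg/L.
After input C: C = (1.359·0.01462 + 0.0803·0.00217) / 1.439 = 0.01393 mg/L.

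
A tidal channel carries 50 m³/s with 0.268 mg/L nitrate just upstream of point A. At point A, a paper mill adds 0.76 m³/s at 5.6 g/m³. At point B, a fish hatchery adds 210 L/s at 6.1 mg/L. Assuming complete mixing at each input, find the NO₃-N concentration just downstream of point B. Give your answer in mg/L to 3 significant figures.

After input A: C = (50·0.268 + 0.76·5.6) / 50.76 = 0.3478 mg/L.
210 L/s = 0.21 m³/s.
After input B: C = (50.76·0.3478 + 0.21·6.1) / 50.97 = 0.3715 mg/L.

0.372 mg/L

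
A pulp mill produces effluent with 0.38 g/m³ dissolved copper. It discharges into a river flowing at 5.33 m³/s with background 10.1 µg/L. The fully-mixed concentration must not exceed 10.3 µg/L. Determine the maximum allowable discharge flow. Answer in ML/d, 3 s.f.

10.1 µg/L = 0.0101 mg/L.
10.3 µg/L = 0.0103 mg/L.
Mass balance at complete mixing: C_std·(Q_w + Q_r) = Q_w·C_e + Q_r·C_b.
Rearranging, Q_w = Q_r·(C_std − C_b)/(C_e − C_std) = 5.33·(0.0103 − 0.0101) / (0.38 − 0.0103) = 0.002883 m³/s.
= 0.2491 ML/d.

0.249 ML/d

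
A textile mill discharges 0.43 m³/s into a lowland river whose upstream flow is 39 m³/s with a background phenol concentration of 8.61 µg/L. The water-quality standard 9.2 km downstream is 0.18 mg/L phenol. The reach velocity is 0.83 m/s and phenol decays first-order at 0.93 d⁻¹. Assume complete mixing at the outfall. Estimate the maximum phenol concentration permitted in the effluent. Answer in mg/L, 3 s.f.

17.8 mg/L

8.61 µg/L = 0.00861 mg/L.
Travel time to the compliance point: t = 9200/0.83 = 1.108e+04 s = 0.1283 d; decay factor exp(−0.93·0.1283) = 0.8875.
So the concentration just after mixing may be at most 0.18/0.8875 = 0.2028 mg/L.
Mass balance: 0.2028·39.43 = 0.43·Cₑ + 39·0.00861.
Cₑ = (7.997 − 0.3358) / 0.43 = 17.82 mg/L.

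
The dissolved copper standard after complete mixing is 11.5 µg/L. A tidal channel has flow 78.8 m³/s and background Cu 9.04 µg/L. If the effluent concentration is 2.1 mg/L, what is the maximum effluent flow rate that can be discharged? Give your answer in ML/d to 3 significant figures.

9.04 µg/L = 0.00904 mg/L.
11.5 µg/L = 0.0115 mg/L.
Mass balance at complete mixing: C_std·(Q_w + Q_r) = Q_w·C_e + Q_r·C_b.
Rearranging, Q_w = Q_r·(C_std − C_b)/(C_e − C_std) = 78.8·(0.0115 − 0.00904) / (2.1 − 0.0115) = 0.09282 m³/s.
= 8.019 ML/d.

8.02 ML/d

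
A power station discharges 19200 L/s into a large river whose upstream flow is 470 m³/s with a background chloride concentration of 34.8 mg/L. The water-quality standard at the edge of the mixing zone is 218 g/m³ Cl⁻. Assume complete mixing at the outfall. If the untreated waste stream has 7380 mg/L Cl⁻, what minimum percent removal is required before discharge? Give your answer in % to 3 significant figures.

36.3 %

19200 L/s = 19.2 m³/s.
Mass balance: 218·489.2 = 19.2·Cₑ + 470·34.8.
Cₑ = (1.066e+05 − 1.636e+04) / 19.2 = 4703 mg/L.
Required removal = 1 − 4703/7380 = 36.28 %.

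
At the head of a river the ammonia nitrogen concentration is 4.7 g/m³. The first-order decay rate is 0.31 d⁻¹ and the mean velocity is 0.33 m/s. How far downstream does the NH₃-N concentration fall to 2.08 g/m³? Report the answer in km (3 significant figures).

From C = C₀·e^(−kt), t = ln(C₀/C)/k = ln(4.7/2.08)/0.31 = 0.8152/0.31 = 2.63 d.
Distance = v·t = 0.33 m/s × 2.272e+05 s = 7.498e+04 m = 74.98 km.

75.0 km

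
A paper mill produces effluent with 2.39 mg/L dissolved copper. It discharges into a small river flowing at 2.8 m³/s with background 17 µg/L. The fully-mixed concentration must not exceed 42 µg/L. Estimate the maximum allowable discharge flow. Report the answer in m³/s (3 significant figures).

0.0298 m³/s

17 µg/L = 0.017 mg/L.
42 µg/L = 0.042 mg/L.
Mass balance at complete mixing: C_std·(Q_w + Q_r) = Q_w·C_e + Q_r·C_b.
Rearranging, Q_w = Q_r·(C_std − C_b)/(C_e − C_std) = 2.8·(0.042 − 0.017) / (2.39 − 0.042) = 0.02981 m³/s.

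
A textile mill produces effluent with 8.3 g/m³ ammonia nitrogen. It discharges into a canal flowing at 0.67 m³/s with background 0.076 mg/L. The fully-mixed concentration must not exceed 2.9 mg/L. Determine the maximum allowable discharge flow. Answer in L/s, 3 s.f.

350 L/s

Mass balance at complete mixing: C_std·(Q_w + Q_r) = Q_w·C_e + Q_r·C_b.
Rearranging, Q_w = Q_r·(C_std − C_b)/(C_e − C_std) = 0.67·(2.9 − 0.076) / (8.3 − 2.9) = 0.3504 m³/s.
= 350.4 L/s.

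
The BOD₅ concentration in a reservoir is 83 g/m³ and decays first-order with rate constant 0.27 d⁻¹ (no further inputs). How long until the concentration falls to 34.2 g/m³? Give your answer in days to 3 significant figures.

t = ln(C₀/C)/k = ln(83/34.2)/0.27 = 0.8866/0.27 = 3.284 d.

3.28 d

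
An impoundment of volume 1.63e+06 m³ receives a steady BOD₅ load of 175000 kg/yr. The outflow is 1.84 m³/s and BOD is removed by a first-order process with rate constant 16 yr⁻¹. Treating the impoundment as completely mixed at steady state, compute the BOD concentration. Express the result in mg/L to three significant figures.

Outflow Q = 1.84 m³/s × 3.156e+07 s/yr = 5.807e+07 m³/yr.
Steady-state CSTR mass balance: W = Q·C + k·V·C, so C = W/(Q + kV).
Q + kV = 5.807e+07 + 16·1.63e+06 = 8.415e+07 m³/yr.
C = 175000/8.415e+07 = 0.00208 kg/m³ = 2.08 mg/L.

2.08 mg/L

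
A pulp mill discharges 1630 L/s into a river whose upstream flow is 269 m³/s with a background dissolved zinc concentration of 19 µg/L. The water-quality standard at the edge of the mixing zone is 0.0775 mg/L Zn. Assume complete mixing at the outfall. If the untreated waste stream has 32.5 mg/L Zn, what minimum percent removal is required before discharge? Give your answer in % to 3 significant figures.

70.1 %

1630 L/s = 1.63 m³/s.
19 µg/L = 0.019 mg/L.
Mass balance: 0.0775·270.6 = 1.63·Cₑ + 269·0.019.
Cₑ = (20.97 − 5.111) / 1.63 = 9.732 mg/L.
Required removal = 1 − 9.732/32.5 = 70.06 %.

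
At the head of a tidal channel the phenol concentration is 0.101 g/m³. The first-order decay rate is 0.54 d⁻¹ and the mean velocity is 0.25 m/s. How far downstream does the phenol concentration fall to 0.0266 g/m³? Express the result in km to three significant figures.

53.4 km

From C = C₀·e^(−kt), t = ln(C₀/C)/k = ln(0.101/0.0266)/0.54 = 1.334/0.54 = 2.471 d.
Distance = v·t = 0.25 m/s × 2.135e+05 s = 5.337e+04 m = 53.37 km.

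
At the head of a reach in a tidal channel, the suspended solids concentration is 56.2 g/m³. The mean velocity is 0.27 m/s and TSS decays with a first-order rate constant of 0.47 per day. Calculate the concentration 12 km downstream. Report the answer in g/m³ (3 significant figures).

Travel time t = 12 km / 0.27 m/s = 1.2e+04/0.27 = 4.444e+04 s = 0.5144 d.
First-order decay: C = 56.2·exp(−0.47·0.5144) = 56.2·0.7852 = 44.13 g/m³.

44.1 g/m³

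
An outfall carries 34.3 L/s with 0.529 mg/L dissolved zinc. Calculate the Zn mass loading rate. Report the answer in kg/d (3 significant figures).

34.3 L/s = 0.0343 m³/s.
Mass flux = Q·C = 0.0343 m³/s × 0.529 g/m³ = 0.01814 g/s.
= 0.01814 g/s × 86.4 = 1.568 kg/d.

1.57 kg/d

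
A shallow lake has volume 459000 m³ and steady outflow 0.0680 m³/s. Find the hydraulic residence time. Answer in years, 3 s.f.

Q = 0.0680 m³/s × 3.156e+07 s/yr = 2.146e+06 m³/yr.
Hydraulic residence time τ = V/Q = 459000/2.146e+06 = 0.2139 yr.

0.214 yr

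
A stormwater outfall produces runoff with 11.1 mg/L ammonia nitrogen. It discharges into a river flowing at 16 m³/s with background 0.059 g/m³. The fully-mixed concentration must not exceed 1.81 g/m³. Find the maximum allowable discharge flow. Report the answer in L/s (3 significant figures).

3020 L/s

Mass balance at complete mixing: C_std·(Q_w + Q_r) = Q_w·C_e + Q_r·C_b.
Rearranging, Q_w = Q_r·(C_std − C_b)/(C_e − C_std) = 16·(1.81 − 0.059) / (11.1 − 1.81) = 3.016 m³/s.
= 3016 L/s.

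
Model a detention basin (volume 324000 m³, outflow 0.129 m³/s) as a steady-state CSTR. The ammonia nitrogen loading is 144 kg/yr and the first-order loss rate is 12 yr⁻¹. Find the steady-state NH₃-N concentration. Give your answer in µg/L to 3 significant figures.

Outflow Q = 0.129 m³/s × 3.156e+07 s/yr = 4.071e+06 m³/yr.
Steady-state CSTR mass balance: W = Q·C + k·V·C, so C = W/(Q + kV).
Q + kV = 4.071e+06 + 12·324000 = 7.959e+06 m³/yr.
C = 144/7.959e+06 = 1.809e-05 kg/m³ = 0.01809 mg/L = 18.09 µg/L.

18.1 µg/L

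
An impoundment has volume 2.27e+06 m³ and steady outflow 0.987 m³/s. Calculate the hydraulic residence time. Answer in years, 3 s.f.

0.0729 yr

Q = 0.987 m³/s × 3.156e+07 s/yr = 3.115e+07 m³/yr.
Hydraulic residence time τ = V/Q = 2.27e+06/3.115e+07 = 0.07288 yr.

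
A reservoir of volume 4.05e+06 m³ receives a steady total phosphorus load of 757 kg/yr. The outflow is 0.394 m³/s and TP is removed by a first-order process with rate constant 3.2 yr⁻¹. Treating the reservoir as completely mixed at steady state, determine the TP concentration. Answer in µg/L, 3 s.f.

Outflow Q = 0.394 m³/s × 3.156e+07 s/yr = 1.243e+07 m³/yr.
Steady-state CSTR mass balance: W = Q·C + k·V·C, so C = W/(Q + kV).
Q + kV = 1.243e+07 + 3.2·4.05e+06 = 2.539e+07 m³/yr.
C = 757/2.539e+07 = 2.981e-05 kg/m³ = 0.02981 mg/L = 29.81 µg/L.

29.8 µg/L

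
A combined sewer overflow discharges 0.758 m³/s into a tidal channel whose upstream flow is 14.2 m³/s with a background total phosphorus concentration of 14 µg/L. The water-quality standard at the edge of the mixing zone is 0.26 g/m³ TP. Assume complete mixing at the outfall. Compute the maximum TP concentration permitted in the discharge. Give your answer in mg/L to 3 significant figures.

4.87 mg/L

14 µg/L = 0.014 mg/L.
Mass balance: 0.26·14.96 = 0.758·Cₑ + 14.2·0.014.
Cₑ = (3.889 − 0.1988) / 0.758 = 4.868 mg/L.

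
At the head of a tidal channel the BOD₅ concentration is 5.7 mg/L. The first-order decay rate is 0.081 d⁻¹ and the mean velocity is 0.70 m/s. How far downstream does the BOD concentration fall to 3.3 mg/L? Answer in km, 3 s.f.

From C = C₀·e^(−kt), t = ln(C₀/C)/k = ln(5.7/3.3)/0.081 = 0.5465/0.081 = 6.747 d.
Distance = v·t = 0.70 m/s × 5.83e+05 s = 4.081e+05 m = 408.1 km.

408 km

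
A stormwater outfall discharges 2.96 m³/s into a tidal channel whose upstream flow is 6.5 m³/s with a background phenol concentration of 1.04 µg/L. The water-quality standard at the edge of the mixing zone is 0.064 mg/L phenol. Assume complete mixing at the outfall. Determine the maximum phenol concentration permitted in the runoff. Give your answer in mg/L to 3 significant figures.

1.04 µg/L = 0.00104 mg/L.
Mass balance: 0.064·9.46 = 2.96·Cₑ + 6.5·0.00104.
Cₑ = (0.6054 − 0.00676) / 2.96 = 0.2023 mg/L.

0.202 mg/L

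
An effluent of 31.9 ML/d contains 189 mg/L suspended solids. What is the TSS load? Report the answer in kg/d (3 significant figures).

6030 kg/d

31.9 ML/d = 0.3692 m³/s.
Mass flux = Q·C = 0.3692 m³/s × 189 g/m³ = 69.78 g/s.
= 69.78 g/s × 86.4 = 6029 kg/d.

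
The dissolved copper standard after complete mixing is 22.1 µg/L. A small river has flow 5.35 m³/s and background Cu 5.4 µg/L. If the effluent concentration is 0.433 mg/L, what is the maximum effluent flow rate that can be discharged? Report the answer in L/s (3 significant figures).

5.4 µg/L = 0.0054 mg/L.
22.1 µg/L = 0.0221 mg/L.
Mass balance at complete mixing: C_std·(Q_w + Q_r) = Q_w·C_e + Q_r·C_b.
Rearranging, Q_w = Q_r·(C_std − C_b)/(C_e − C_std) = 5.35·(0.0221 − 0.0054) / (0.433 − 0.0221) = 0.2174 m³/s.
= 217.4 L/s.

217 L/s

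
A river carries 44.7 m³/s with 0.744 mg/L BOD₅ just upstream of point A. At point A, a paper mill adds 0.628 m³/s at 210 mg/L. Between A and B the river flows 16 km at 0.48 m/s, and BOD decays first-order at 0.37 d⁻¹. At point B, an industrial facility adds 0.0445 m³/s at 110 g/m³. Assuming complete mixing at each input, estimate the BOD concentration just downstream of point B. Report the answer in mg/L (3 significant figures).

3.26 mg/L

After input A: C = (44.7·0.744 + 0.628·210) / 45.33 = 3.643 mg/L.
Over the 16 km reach to input B (t = 3.333e+04 s = 0.3858 d), decay gives C = 3.643·exp(−0.37·0.3858) = 3.159 mg/L.
After input B: C = (45.33·3.159 + 0.0445·110) / 45.37 = 3.263 mg/L.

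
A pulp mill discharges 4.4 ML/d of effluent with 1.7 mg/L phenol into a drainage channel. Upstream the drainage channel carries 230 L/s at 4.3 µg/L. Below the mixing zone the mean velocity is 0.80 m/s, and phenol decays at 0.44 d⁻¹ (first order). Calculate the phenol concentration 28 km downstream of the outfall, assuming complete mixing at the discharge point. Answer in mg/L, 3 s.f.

0.261 mg/L

4.4 ML/d = 0.05093 m³/s.
230 L/s = 0.23 m³/s.
4.3 µg/L = 0.0043 mg/L.
After complete mixing, C₀ = (0.05093·1.7 + 0.23·0.0043) / 0.2809 = 0.3117 mg/L.
Travel time t = 2.8e+04 m / 0.80 m/s = 3.5e+04 s = 0.4051 d.
C = 0.3117·exp(−0.44·0.4051) = 0.3117·0.8367 = 0.2608 mg/L.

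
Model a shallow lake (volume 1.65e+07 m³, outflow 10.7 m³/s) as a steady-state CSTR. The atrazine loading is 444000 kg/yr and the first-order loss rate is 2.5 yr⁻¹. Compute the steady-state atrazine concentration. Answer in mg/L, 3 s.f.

Outflow Q = 10.7 m³/s × 3.156e+07 s/yr = 3.377e+08 m³/yr.
Steady-state CSTR mass balance: W = Q·C + k·V·C, so C = W/(Q + kV).
Q + kV = 3.377e+08 + 2.5·1.65e+07 = 3.789e+08 m³/yr.
C = 444000/3.789e+08 = 0.001172 kg/m³ = 1.172 mg/L.

1.17 mg/L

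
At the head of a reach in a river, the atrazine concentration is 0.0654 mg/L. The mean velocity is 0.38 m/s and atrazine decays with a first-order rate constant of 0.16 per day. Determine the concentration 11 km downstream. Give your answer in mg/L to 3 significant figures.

0.0620 mg/L

Travel time t = 11 km / 0.38 m/s = 1.1e+04/0.38 = 2.895e+04 s = 0.335 d.
First-order decay: C = 0.0654·exp(−0.16·0.335) = 0.0654·0.9478 = 0.06199 mg/L.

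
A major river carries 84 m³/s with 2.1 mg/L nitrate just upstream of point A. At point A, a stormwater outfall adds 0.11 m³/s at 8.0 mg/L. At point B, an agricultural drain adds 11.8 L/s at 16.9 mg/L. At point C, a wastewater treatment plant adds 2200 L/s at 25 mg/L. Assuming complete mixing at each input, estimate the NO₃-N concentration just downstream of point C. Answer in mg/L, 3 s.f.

After input A: C = (84·2.1 + 0.11·8) / 84.11 = 2.108 mg/L.
11.8 L/s = 0.0118 m³/s.
After input B: C = (84.11·2.108 + 0.0118·16.9) / 84.12 = 2.11 mg/L.
2200 L/s = 2.2 m³/s.
After input C: C = (84.12·2.11 + 2.2·25) / 86.32 = 2.693 mg/L.

2.69 mg/L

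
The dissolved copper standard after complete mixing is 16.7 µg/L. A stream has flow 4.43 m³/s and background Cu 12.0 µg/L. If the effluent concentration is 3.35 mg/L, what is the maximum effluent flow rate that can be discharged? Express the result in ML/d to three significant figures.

0.540 ML/d

12.0 µg/L = 0.012 mg/L.
16.7 µg/L = 0.0167 mg/L.
Mass balance at complete mixing: C_std·(Q_w + Q_r) = Q_w·C_e + Q_r·C_b.
Rearranging, Q_w = Q_r·(C_std − C_b)/(C_e − C_std) = 4.43·(0.0167 − 0.012) / (3.35 − 0.0167) = 0.006246 m³/s.
= 0.5397 ML/d.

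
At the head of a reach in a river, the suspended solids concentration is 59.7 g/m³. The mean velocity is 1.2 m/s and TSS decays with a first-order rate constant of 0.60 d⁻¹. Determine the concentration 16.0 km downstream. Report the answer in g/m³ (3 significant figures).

Travel time t = 16.0 km / 1.2 m/s = 1.6e+04/1.2 = 1.333e+04 s = 0.1543 d.
First-order decay: C = 59.7·exp(−0.60·0.1543) = 59.7·0.9116 = 54.42 g/m³.

54.4 g/m³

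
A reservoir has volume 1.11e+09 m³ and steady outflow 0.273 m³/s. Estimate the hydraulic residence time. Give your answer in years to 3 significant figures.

129 yr

Q = 0.273 m³/s × 3.156e+07 s/yr = 8.615e+06 m³/yr.
Hydraulic residence time τ = V/Q = 1.11e+09/8.615e+06 = 128.8 yr.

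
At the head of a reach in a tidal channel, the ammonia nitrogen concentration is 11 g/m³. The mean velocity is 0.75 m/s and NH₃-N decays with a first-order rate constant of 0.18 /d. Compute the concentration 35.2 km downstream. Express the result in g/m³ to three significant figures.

9.98 g/m³

Travel time t = 35.2 km / 0.75 m/s = 3.52e+04/0.75 = 4.693e+04 s = 0.5432 d.
First-order decay: C = 11·exp(−0.18·0.5432) = 11·0.9069 = 9.975 g/m³.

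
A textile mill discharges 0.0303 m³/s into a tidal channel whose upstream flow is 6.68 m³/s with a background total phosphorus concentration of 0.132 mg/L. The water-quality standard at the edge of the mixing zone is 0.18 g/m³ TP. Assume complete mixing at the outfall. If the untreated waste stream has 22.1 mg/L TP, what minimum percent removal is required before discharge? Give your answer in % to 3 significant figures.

51.3 %

Mass balance: 0.18·6.71 = 0.0303·Cₑ + 6.68·0.132.
Cₑ = (1.208 − 0.8818) / 0.0303 = 10.76 mg/L.
Required removal = 1 − 10.76/22.1 = 51.3 %.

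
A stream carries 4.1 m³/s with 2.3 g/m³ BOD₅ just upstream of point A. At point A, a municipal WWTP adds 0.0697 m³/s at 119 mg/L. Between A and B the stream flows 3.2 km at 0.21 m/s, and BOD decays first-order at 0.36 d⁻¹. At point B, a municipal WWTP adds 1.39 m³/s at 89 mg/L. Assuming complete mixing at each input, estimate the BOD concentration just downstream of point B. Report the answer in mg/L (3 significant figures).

25.2 mg/L

After input A: C = (4.1·2.3 + 0.0697·119) / 4.17 = 4.251 mg/L.
Over the 3.2 km reach to input B (t = 1.524e+04 s = 0.1764 d), decay gives C = 4.251·exp(−0.36·0.1764) = 3.989 mg/L.
After input B: C = (4.17·3.989 + 1.39·89) / 5.56 = 25.24 mg/L.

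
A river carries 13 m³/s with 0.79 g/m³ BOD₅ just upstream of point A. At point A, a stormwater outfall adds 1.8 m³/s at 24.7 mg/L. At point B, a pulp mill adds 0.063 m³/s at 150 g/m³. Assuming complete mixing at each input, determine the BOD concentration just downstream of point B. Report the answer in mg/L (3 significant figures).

4.32 mg/L

After input A: C = (13·0.79 + 1.8·24.7) / 14.8 = 3.698 mg/L.
After input B: C = (14.8·3.698 + 0.063·150) / 14.86 = 4.318 mg/L.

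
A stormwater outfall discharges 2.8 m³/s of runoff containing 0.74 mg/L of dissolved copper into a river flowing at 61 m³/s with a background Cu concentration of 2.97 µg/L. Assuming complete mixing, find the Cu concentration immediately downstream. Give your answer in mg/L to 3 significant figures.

0.0353 mg/L

2.97 µg/L = 0.00297 mg/L.
By mass balance at complete mixing, C = (2.8·0.74 + 61·0.00297) / (2.8 + 61) = 2.253/63.8 = 0.03532 mg/L.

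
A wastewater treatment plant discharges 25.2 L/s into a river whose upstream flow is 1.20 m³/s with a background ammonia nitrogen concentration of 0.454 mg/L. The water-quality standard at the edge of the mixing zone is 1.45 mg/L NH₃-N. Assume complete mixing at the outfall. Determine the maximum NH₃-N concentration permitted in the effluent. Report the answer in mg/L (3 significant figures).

25.2 L/s = 0.0252 m³/s.
Mass balance: 1.45·1.225 = 0.0252·Cₑ + 1.2·0.454.
Cₑ = (1.777 − 0.5448) / 0.0252 = 48.88 mg/L.

48.9 mg/L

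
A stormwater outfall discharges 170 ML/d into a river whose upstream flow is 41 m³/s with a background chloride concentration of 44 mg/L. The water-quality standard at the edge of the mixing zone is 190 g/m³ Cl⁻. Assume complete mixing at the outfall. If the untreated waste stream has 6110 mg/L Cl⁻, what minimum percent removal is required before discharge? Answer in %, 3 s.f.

170 ML/d = 1.968 m³/s.
Mass balance: 190·42.97 = 1.968·Cₑ + 41·44.
Cₑ = (8164 − 1804) / 1.968 = 3232 mg/L.
Required removal = 1 − 3232/6110 = 47.1 %.

47.1 %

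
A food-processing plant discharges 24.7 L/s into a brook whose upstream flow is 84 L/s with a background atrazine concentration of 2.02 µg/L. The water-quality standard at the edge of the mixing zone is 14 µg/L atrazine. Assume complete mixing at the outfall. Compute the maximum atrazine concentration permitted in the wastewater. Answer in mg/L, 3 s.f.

24.7 L/s = 0.0247 m³/s.
84 L/s = 0.084 m³/s.
2.02 µg/L = 0.00202 mg/L.
14 µg/L = 0.014 mg/L.
Mass balance: 0.014·0.1087 = 0.0247·Cₑ + 0.084·0.00202.
Cₑ = (0.001522 − 0.0001697) / 0.0247 = 0.05474 mg/L.

0.0547 mg/L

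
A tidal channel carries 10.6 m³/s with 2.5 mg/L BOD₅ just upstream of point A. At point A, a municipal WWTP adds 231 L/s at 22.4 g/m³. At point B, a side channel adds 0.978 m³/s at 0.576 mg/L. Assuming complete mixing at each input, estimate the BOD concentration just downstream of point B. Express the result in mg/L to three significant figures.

2.73 mg/L

231 L/s = 0.231 m³/s.
After input A: C = (10.6·2.5 + 0.231·22.4) / 10.83 = 2.924 mg/L.
After input B: C = (10.83·2.924 + 0.978·0.576) / 11.81 = 2.73 mg/L.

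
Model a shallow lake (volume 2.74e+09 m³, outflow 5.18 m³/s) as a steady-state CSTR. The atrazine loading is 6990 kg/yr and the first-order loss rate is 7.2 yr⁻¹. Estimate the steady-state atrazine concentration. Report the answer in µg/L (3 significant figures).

Outflow Q = 5.18 m³/s × 3.156e+07 s/yr = 1.635e+08 m³/yr.
Steady-state CSTR mass balance: W = Q·C + k·V·C, so C = W/(Q + kV).
Q + kV = 1.635e+08 + 7.2·2.74e+09 = 1.989e+10 m³/yr.
C = 6990/1.989e+10 = 3.514e-07 kg/m³ = 0.0003514 mg/L = 0.3514 µg/L.

0.351 µg/L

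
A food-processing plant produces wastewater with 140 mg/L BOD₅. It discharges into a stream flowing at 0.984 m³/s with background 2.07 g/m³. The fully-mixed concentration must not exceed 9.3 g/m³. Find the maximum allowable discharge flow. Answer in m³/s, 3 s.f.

0.0544 m³/s

Mass balance at complete mixing: C_std·(Q_w + Q_r) = Q_w·C_e + Q_r·C_b.
Rearranging, Q_w = Q_r·(C_std − C_b)/(C_e − C_std) = 0.984·(9.3 − 2.07) / (140 − 9.3) = 0.05443 m³/s.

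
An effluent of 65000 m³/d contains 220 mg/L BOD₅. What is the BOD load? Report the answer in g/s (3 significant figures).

65000 m³/d = 0.7523 m³/s.
Mass flux = Q·C = 0.7523 m³/s × 220 g/m³ = 165.5 g/s.

166 g/s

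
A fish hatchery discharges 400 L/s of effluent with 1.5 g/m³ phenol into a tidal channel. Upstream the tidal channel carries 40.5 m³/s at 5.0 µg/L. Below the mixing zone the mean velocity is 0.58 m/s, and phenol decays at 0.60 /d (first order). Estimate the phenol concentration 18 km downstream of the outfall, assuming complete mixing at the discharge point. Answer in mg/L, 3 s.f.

400 L/s = 0.4 m³/s.
5.0 µg/L = 0.005 mg/L.
After complete mixing, C₀ = (0.4·1.5 + 40.5·0.005) / 40.9 = 0.01962 mg/L.
Travel time t = 1.8e+04 m / 0.58 m/s = 3.103e+04 s = 0.3592 d.
C = 0.01962·exp(−0.60·0.3592) = 0.01962·0.8061 = 0.01582 mg/L.

0.0158 mg/L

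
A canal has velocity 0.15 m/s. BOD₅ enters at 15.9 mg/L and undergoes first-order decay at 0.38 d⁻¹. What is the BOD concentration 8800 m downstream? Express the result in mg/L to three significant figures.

12.3 mg/L

Travel time t = 8800 m / 0.15 m/s = 8800/0.15 = 5.867e+04 s = 0.679 d.
First-order decay: C = 15.9·exp(−0.38·0.679) = 15.9·0.7726 = 12.28 mg/L.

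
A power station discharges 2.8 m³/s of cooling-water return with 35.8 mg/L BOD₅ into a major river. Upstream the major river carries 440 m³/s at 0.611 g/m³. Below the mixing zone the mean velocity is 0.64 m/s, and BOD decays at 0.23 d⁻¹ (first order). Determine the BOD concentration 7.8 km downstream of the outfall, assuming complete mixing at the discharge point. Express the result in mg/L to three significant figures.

After complete mixing, C₀ = (2.8·35.8 + 440·0.611) / 442.8 = 0.8335 mg/L.
Travel time t = 7800 m / 0.64 m/s = 1.219e+04 s = 0.1411 d.
C = 0.8335·exp(−0.23·0.1411) = 0.8335·0.9681 = 0.8069 mg/L.

0.807 mg/L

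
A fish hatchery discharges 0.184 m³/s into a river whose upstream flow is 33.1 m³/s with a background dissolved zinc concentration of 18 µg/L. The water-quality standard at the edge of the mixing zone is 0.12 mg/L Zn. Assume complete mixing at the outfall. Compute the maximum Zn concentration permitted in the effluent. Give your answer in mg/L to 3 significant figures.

18 µg/L = 0.018 mg/L.
Mass balance: 0.12·33.28 = 0.184·Cₑ + 33.1·0.018.
Cₑ = (3.994 − 0.5958) / 0.184 = 18.47 mg/L.

18.5 mg/L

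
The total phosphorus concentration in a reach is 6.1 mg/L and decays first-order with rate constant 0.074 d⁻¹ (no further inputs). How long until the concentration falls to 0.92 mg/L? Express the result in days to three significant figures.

t = ln(C₀/C)/k = ln(6.1/0.92)/0.074 = 1.892/0.074 = 25.56 d.

25.6 d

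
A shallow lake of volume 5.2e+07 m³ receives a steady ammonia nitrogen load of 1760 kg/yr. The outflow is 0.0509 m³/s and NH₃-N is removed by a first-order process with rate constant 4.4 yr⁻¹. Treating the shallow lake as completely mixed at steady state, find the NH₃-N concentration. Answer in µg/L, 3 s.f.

Outflow Q = 0.0509 m³/s × 3.156e+07 s/yr = 1.606e+06 m³/yr.
Steady-state CSTR mass balance: W = Q·C + k·V·C, so C = W/(Q + kV).
Q + kV = 1.606e+06 + 4.4·5.2e+07 = 2.304e+08 m³/yr.
C = 1760/2.304e+08 = 7.639e-06 kg/m³ = 0.007639 mg/L = 7.639 µg/L.

7.64 µg/L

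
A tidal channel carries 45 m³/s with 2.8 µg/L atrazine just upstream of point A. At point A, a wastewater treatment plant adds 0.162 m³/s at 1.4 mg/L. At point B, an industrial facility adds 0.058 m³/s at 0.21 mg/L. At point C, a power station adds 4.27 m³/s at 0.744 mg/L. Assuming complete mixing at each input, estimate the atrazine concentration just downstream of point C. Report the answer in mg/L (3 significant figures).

0.0716 mg/L

2.8 µg/L = 0.0028 mg/L.
After input A: C = (45·0.0028 + 0.162·1.4) / 45.16 = 0.007812 mg/L.
After input B: C = (45.16·0.007812 + 0.058·0.21) / 45.22 = 0.008071 mg/L.
After input C: C = (45.22·0.008071 + 4.27·0.744) / 49.49 = 0.07157 mg/L.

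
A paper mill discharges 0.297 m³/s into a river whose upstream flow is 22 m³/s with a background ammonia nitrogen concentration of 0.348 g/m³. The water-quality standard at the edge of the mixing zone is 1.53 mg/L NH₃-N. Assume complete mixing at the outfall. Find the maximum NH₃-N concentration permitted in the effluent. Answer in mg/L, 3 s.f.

89.1 mg/L

Mass balance: 1.53·22.3 = 0.297·Cₑ + 22·0.348.
Cₑ = (34.11 − 7.656) / 0.297 = 89.09 mg/L.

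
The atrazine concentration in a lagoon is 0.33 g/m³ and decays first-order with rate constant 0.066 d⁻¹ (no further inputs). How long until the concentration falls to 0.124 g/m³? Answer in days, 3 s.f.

14.8 d

t = ln(C₀/C)/k = ln(0.33/0.124)/0.066 = 0.9788/0.066 = 14.83 d.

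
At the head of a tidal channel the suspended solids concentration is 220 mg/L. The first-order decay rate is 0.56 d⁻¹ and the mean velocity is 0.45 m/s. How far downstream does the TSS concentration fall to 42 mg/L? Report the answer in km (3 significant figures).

From C = C₀·e^(−kt), t = ln(C₀/C)/k = ln(220/42)/0.56 = 1.656/0.56 = 2.957 d.
Distance = v·t = 0.45 m/s × 2.555e+05 s = 1.15e+05 m = 115 km.

115 km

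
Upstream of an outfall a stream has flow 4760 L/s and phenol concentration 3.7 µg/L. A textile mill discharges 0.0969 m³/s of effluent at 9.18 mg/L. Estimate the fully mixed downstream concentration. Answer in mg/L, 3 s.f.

4760 L/s = 4.76 m³/s.
3.7 µg/L = 0.0037 mg/L.
Flow-weighted mixing gives C = (0.0969·9.18 + 4.76·0.0037) / (0.0969 + 4.76) = 0.9072/4.857 = 0.1868 mg/L.

0.187 mg/L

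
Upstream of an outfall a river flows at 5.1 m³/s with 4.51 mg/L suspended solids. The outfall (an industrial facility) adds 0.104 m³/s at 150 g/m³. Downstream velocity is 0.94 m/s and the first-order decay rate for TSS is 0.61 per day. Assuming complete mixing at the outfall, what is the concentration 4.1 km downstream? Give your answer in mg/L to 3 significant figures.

After complete mixing, C₀ = (0.104·150 + 5.1·4.51) / 5.204 = 7.418 mg/L.
Travel time t = 4100 m / 0.94 m/s = 4362 s = 0.05048 d.
C = 7.418·exp(−0.61·0.05048) = 7.418·0.9697 = 7.193 mg/L.

7.19 mg/L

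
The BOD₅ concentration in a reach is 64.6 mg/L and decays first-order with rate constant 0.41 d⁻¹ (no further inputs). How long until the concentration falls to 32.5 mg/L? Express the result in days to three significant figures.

t = ln(C₀/C)/k = ln(64.6/32.5)/0.41 = 0.687/0.41 = 1.676 d.

1.68 d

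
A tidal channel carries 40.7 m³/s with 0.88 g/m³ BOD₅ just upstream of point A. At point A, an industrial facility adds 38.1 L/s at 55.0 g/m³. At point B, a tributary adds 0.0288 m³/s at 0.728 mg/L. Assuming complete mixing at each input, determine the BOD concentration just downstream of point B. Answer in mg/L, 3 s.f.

0.930 mg/L

38.1 L/s = 0.0381 m³/s.
After input A: C = (40.7·0.88 + 0.0381·55) / 40.74 = 0.9306 mg/L.
After input B: C = (40.74·0.9306 + 0.0288·0.728) / 40.77 = 0.9305 mg/L.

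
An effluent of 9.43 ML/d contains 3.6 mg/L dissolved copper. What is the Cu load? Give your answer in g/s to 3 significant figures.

9.43 ML/d = 0.1091 m³/s.
Mass flux = Q·C = 0.1091 m³/s × 3.6 g/m³ = 0.3929 g/s.

0.393 g/s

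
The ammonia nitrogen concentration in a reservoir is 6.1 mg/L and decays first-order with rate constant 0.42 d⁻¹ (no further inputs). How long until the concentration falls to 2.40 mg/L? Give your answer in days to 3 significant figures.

2.22 d

t = ln(C₀/C)/k = ln(6.1/2.40)/0.42 = 0.9328/0.42 = 2.221 d.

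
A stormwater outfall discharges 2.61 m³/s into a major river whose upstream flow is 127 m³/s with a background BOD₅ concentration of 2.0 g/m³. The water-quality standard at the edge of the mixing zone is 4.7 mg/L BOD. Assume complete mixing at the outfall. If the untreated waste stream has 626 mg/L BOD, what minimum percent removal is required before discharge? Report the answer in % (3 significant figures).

Mass balance: 4.7·129.6 = 2.61·Cₑ + 127·2.
Cₑ = (609.2 − 254) / 2.61 = 136.1 mg/L.
Required removal = 1 − 136.1/626 = 78.26 %.

78.3 %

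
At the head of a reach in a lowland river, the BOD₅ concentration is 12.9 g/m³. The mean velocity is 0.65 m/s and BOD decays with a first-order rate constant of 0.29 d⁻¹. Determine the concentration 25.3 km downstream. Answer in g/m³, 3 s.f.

11.3 g/m³

Travel time t = 25.3 km / 0.65 m/s = 2.53e+04/0.65 = 3.892e+04 s = 0.4505 d.
First-order decay: C = 12.9·exp(−0.29·0.4505) = 12.9·0.8775 = 11.32 g/m³.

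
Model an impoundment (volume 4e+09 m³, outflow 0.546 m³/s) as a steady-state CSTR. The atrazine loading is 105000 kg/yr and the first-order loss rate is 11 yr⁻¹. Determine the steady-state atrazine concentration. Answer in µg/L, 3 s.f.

2.39 µg/L

Outflow Q = 0.546 m³/s × 3.156e+07 s/yr = 1.723e+07 m³/yr.
Steady-state CSTR mass balance: W = Q·C + k·V·C, so C = W/(Q + kV).
Q + kV = 1.723e+07 + 11·4e+09 = 4.402e+10 m³/yr.
C = 105000/4.402e+10 = 2.385e-06 kg/m³ = 0.002385 mg/L = 2.385 µg/L.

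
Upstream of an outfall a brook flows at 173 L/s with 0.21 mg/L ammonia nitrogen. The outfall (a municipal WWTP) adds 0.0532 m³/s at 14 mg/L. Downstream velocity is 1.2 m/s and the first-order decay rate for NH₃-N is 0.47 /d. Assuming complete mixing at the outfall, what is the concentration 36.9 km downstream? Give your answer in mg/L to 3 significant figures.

173 L/s = 0.173 m³/s.
After complete mixing, C₀ = (0.0532·14 + 0.173·0.21) / 0.2262 = 3.453 mg/L.
Travel time t = 3.69e+04 m / 1.2 m/s = 3.075e+04 s = 0.3559 d.
C = 3.453·exp(−0.47·0.3559) = 3.453·0.846 = 2.921 mg/L.

2.92 mg/L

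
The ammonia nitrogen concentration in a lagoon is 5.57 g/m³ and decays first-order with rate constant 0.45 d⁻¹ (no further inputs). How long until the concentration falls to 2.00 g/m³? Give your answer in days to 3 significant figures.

2.28 d

t = ln(C₀/C)/k = ln(5.57/2.00)/0.45 = 1.024/0.45 = 2.276 d.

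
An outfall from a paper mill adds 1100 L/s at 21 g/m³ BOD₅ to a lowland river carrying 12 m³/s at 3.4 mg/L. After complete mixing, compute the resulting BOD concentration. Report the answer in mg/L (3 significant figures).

4.88 mg/L

1100 L/s = 1.1 m³/s.
Conservation of mass across the mixing zone: C = (1.1·21 + 12·3.4) / (1.1 + 12) = 63.9/13.1 = 4.878 mg/L.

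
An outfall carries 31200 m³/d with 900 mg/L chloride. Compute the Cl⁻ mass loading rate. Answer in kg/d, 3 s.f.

28100 kg/d

31200 m³/d = 0.3611 m³/s.
Mass flux = Q·C = 0.3611 m³/s × 900 g/m³ = 325 g/s.
= 325 g/s × 86.4 = 2.808e+04 kg/d.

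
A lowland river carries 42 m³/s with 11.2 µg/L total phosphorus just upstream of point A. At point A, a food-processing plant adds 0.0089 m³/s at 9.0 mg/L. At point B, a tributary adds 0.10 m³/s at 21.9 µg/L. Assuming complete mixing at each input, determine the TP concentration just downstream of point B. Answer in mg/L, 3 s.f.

11.2 µg/L = 0.0112 mg/L.
After input A: C = (42·0.0112 + 0.0089·9) / 42.01 = 0.0131 mg/L.
21.9 µg/L = 0.0219 mg/L.
After input B: C = (42.01·0.0131 + 0.1·0.0219) / 42.11 = 0.01313 mg/L.

0.0131 mg/L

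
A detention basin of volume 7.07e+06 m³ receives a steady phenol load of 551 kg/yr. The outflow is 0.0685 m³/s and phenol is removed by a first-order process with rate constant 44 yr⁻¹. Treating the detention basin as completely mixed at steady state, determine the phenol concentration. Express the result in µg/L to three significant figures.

1.76 µg/L

Outflow Q = 0.0685 m³/s × 3.156e+07 s/yr = 2.162e+06 m³/yr.
Steady-state CSTR mass balance: W = Q·C + k·V·C, so C = W/(Q + kV).
Q + kV = 2.162e+06 + 44·7.07e+06 = 3.132e+08 m³/yr.
C = 551/3.132e+08 = 1.759e-06 kg/m³ = 0.001759 mg/L = 1.759 µg/L.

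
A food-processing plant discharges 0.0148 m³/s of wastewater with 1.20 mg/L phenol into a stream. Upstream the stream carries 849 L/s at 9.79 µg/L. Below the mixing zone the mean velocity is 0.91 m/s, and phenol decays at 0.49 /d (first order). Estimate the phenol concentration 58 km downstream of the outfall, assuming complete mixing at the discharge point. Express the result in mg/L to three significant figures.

0.0210 mg/L

849 L/s = 0.849 m³/s.
9.79 µg/L = 0.00979 mg/L.
After complete mixing, C₀ = (0.0148·1.2 + 0.849·0.00979) / 0.8638 = 0.03018 mg/L.
Travel time t = 5.8e+04 m / 0.91 m/s = 6.374e+04 s = 0.7377 d.
C = 0.03018·exp(−0.49·0.7377) = 0.03018·0.6967 = 0.02103 mg/L.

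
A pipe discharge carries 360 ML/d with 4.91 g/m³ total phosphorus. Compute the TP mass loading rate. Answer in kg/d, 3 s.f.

1770 kg/d

360 ML/d = 4.167 m³/s.
Mass flux = Q·C = 4.167 m³/s × 4.91 g/m³ = 20.46 g/s.
= 20.46 g/s × 86.4 = 1768 kg/d.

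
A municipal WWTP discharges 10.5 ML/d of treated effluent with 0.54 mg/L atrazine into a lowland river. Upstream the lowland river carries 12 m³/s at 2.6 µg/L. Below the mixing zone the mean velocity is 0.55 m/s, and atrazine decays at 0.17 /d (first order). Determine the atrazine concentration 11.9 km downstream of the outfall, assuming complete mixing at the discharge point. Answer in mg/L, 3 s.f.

10.5 ML/d = 0.1215 m³/s.
2.6 µg/L = 0.0026 mg/L.
After complete mixing, C₀ = (0.1215·0.54 + 12·0.0026) / 12.12 = 0.007988 mg/L.
Travel time t = 1.19e+04 m / 0.55 m/s = 2.164e+04 s = 0.2504 d.
C = 0.007988·exp(−0.17·0.2504) = 0.007988·0.9583 = 0.007655 mg/L.

0.00765 mg/L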